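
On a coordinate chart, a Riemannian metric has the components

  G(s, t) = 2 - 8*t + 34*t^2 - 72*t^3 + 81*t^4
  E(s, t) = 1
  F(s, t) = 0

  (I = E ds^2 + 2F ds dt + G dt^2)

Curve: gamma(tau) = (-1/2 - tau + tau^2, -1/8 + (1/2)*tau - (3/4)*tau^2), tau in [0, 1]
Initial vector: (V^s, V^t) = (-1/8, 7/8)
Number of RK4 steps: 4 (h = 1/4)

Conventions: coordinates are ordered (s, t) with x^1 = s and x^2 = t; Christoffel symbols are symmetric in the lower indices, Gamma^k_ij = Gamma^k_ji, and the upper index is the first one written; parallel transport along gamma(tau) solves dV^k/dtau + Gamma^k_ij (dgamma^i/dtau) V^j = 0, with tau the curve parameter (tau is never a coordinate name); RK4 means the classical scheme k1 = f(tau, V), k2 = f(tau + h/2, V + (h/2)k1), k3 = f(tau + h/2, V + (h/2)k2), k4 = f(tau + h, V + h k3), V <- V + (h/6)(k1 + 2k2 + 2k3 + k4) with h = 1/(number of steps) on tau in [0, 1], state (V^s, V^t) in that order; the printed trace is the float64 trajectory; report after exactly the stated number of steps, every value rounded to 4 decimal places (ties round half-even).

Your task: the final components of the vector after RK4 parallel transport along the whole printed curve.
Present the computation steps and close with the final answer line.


gamma'(tau) = (-1 + 2*tau, 1/2 - (3/2)*tau); f(tau, V)^k = -Gamma^k_ij(gamma(tau)) gamma'^i(tau) V^j; h = 1/4; intermediate values shown to 6 dp
curve data and Christoffel symbols at the stage parameters:
  tau = 0.000000: gamma = (-0.500000, -0.125000), gamma' = (-1.000000, 0.500000); Gamma_sss = 0.000000, Gamma_sst = 0.000000, Gamma_stt = 0.000000, Gamma_tss = 0.000000, Gamma_tst = 0.000000, Gamma_ttt = -2.777594
  tau = 0.125000: gamma = (-0.609375, -0.074219), gamma' = (-0.750000, 0.312500); Gamma_sss = 0.000000, Gamma_sst = 0.000000, Gamma_stt = 0.000000, Gamma_tss = 0.000000, Gamma_tst = 0.000000, Gamma_ttt = -2.554126
  tau = 0.250000: gamma = (-0.687500, -0.046875), gamma' = (-0.500000, 0.125000); Gamma_sss = 0.000000, Gamma_sst = 0.000000, Gamma_stt = 0.000000, Gamma_tss = 0.000000, Gamma_tst = 0.000000, Gamma_ttt = -2.379535
  tau = 0.375000: gamma = (-0.734375, -0.042969), gamma' = (-0.250000, -0.062500); Gamma_sss = 0.000000, Gamma_sst = 0.000000, Gamma_stt = 0.000000, Gamma_tss = 0.000000, Gamma_tst = 0.000000, Gamma_ttt = -2.351569
  tau = 0.500000: gamma = (-0.750000, -0.062500), gamma' = (0.000000, -0.250000); Gamma_sss = 0.000000, Gamma_sst = 0.000000, Gamma_stt = 0.000000, Gamma_tss = 0.000000, Gamma_tst = 0.000000, Gamma_ttt = -2.483919
  tau = 0.625000: gamma = (-0.734375, -0.105469), gamma' = (0.250000, -0.437500); Gamma_sss = 0.000000, Gamma_sst = 0.000000, Gamma_stt = 0.000000, Gamma_tss = 0.000000, Gamma_tst = 0.000000, Gamma_ttt = -2.706918
  tau = 0.750000: gamma = (-0.687500, -0.171875), gamma' = (0.500000, -0.625000); Gamma_sss = 0.000000, Gamma_sst = 0.000000, Gamma_stt = 0.000000, Gamma_tss = 0.000000, Gamma_tst = 0.000000, Gamma_ttt = -2.877433
  tau = 0.875000: gamma = (-0.609375, -0.261719), gamma' = (0.750000, -0.812500); Gamma_sss = 0.000000, Gamma_sst = 0.000000, Gamma_stt = 0.000000, Gamma_tss = 0.000000, Gamma_tst = 0.000000, Gamma_ttt = -2.866559
  tau = 1.000000: gamma = (-0.500000, -0.375000), gamma' = (1.000000, -1.000000); Gamma_sss = 0.000000, Gamma_sst = 0.000000, Gamma_stt = 0.000000, Gamma_tss = 0.000000, Gamma_tst = 0.000000, Gamma_ttt = -2.666710
step 0: V^s = -0.1250, V^t = 0.8750
step 1: k1 = (0.000000, 1.215197), k2 = (0.000000, 0.819635), k3 = (0.000000, 0.780169), k4 = (0.000000, 0.318275); V <- V + (h/6)(k1 + 2k2 + 2k3 + k4): V^s = -0.1250, V^t = 1.0722
step 2: k1 = (0.000000, 0.318921), k2 = (0.000000, -0.163445), k3 = (0.000000, -0.154584), k4 = (0.000000, -0.641823); V <- V + (h/6)(k1 + 2k2 + 2k3 + k4): V^s = -0.1250, V^t = 1.0323
step 3: k1 = (0.000000, -0.641009), k2 = (0.000000, -1.127584), k3 = (0.000000, -1.055554), k4 = (0.000000, -1.381827); V <- V + (h/6)(k1 + 2k2 + 2k3 + k4): V^s = -0.1250, V^t = 0.7660
step 4: k1 = (0.000000, -1.377647), k2 = (0.000000, -1.383092), k3 = (0.000000, -1.381506), k4 = (0.000000, -1.121792); V <- V + (h/6)(k1 + 2k2 + 2k3 + k4): V^s = -0.1250, V^t = 0.4315

Answer: V^s = -0.1250, V^t = 0.4315


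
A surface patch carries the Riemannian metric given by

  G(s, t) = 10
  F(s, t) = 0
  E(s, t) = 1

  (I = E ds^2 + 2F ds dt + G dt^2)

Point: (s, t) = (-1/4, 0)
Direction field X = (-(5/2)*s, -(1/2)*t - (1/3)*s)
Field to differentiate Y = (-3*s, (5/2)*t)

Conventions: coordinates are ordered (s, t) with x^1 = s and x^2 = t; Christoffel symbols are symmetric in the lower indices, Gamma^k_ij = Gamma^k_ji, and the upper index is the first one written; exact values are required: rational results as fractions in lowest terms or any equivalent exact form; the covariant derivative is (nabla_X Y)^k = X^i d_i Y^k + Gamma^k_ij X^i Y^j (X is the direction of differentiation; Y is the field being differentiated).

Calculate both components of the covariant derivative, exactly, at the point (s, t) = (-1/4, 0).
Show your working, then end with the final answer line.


E = 1, F = 0, G = 10 at the point
E_s = 0, E_t = 0, F_s = 0, F_t = 0, G_s = 0, G_t = 0
EG - F^2 = 10;  g^inv = (1/10) * [[10, 0], [0, 1]]
first-kind symbols [ij,l] = (1/2)(d_i g_jl + d_j g_il - d_l g_ij): [ss,s] = E_s/2 = 0, [ss,t] = F_s - E_t/2 = 0, [st,s] = E_t/2 = 0, [st,t] = G_s/2 = 0, [tt,s] = F_t - G_s/2 = 0, [tt,t] = G_t/2 = 0
Gamma^s_ij = (G*[ij,s] - F*[ij,t])/(EG - F^2), Gamma^t_ij = (E*[ij,t] - F*[ij,s])/(EG - F^2)
Gamma_sss = 0, Gamma_sst = 0, Gamma_stt = 0, Gamma_tss = 0, Gamma_tst = 0, Gamma_ttt = 0
X = (5/8, 1/12), Y = (3/4, 0) at the point

Answer: (nabla_X Y)^s = -15/8, (nabla_X Y)^t = 5/24


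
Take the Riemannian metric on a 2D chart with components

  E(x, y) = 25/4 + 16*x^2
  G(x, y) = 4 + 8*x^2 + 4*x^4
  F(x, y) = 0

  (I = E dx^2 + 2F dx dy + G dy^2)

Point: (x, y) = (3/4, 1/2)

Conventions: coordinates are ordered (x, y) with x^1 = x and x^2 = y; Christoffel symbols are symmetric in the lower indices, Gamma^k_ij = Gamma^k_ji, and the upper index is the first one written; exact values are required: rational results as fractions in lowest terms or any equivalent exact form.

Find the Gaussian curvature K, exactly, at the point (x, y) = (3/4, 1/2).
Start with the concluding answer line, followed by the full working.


Answer: K = -128/3721

E = 61/4, F = 0, G = 625/64, EG - F^2 = 38125/256 at the point
E_x = 24, E_y = 0, F_x = 0, F_y = 0, G_x = 75/4, G_y = 0
E_yy = 0, F_xy = 0, G_xx = 43
Brioschi: K = (det M1 - det M2) / (EG - F^2)^2 with the standard first/second-derivative matrices M1, M2.
M1 = [[-E_yy/2 + F_xy - G_xx/2, E_x/2, F_x - E_y/2], [F_y - G_x/2, E, F], [G_y/2, F, G]] = [[-43/2, 12, 0], [-75/8, 61/4, 0], [0, 0, 625/64]]; det M1 = -1076875/512
M2 = [[0, E_y/2, G_x/2], [E_y/2, E, F], [G_x/2, F, G]] = [[0, 0, 75/8], [0, 61/4, 0], [75/8, 0, 625/64]]; det M2 = -343125/256
det M1 - det M2 = -390625/512; K = -390625/512 / (38125/256)^2 = -128/3721


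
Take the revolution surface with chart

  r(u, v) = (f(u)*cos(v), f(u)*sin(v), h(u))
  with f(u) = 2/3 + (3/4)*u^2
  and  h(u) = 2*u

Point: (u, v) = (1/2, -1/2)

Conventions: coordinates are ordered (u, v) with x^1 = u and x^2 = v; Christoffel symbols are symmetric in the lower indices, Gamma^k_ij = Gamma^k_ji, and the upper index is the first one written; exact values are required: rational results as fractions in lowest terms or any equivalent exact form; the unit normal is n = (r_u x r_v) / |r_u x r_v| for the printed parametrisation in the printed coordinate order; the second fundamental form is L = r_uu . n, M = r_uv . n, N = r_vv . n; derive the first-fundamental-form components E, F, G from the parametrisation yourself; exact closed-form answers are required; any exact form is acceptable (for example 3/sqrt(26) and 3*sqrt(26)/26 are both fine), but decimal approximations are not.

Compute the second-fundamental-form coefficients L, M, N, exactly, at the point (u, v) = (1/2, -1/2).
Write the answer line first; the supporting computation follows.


Answer: L = -12*sqrt(73)/73, M = 0, N = 41*sqrt(73)/438

f = 41/48, f' = 3/4, f'' = 3/2, h' = 2, h'' = 0
E = 73/16, F = 0, G = 1681/2304; answer radicand W^2 = 73/16
unnormalised second-form numerators: l = -3, m = 0, n = 41/24; L = l/sqrt(73/16), and similarly M = m/sqrt(W^2), N = n/sqrt(W^2)


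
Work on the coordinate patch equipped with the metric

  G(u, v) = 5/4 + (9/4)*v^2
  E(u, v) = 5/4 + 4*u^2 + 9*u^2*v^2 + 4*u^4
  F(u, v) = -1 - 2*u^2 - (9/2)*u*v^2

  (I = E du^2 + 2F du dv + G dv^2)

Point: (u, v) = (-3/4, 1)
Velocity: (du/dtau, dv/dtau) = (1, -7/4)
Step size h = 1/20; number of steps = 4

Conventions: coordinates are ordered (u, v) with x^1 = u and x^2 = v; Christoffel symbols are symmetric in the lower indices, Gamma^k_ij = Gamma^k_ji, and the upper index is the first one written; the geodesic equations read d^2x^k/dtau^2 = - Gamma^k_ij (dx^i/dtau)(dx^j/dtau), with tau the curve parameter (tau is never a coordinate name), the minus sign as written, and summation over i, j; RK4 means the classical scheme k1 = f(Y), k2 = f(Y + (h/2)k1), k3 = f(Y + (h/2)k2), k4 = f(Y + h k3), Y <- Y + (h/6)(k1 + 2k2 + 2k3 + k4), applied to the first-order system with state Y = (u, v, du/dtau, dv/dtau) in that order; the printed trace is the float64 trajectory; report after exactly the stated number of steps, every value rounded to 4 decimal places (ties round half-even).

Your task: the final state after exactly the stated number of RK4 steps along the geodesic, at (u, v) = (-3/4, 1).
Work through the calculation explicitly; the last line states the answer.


f(Y) = (du/dtau, dv/dtau, -Gamma^u_ij Y'^i Y'^j, -Gamma^v_ij Y'^i Y'^j) with the Gammas evaluated at the stage position; h = 0.050000; intermediate values shown to 6 dp
step 0: u = -0.7500, v = 1.0000, du/dtau = 1.0000, dv/dtau = -1.7500
step 1:
  k1: at (u, v) = (-0.750000, 1.000000), (du/dtau, dv/dtau) = (1.000000, -1.750000); Gamma_uuu = -1.149179, Gamma_uuv = 0.539615, Gamma_uvv = 0.633833, Gamma_vuu = -1.464579, Gamma_vuv = -0.192719, Gamma_vvv = 0.416488; k1 = (1.000000, -1.750000, 1.096717, -0.485435)
  k2: at (u, v) = (-0.725000, 0.956250), (du/dtau, dv/dtau) = (1.027418, -1.762136); Gamma_uuu = -1.208590, Gamma_uuv = 0.530900, Gamma_uvv = 0.661120, Gamma_vuu = -1.394462, Gamma_vuv = -0.149606, Gamma_vvv = 0.464222; k2 = (1.027418, -1.762136, 1.145251, -0.511199)
  k3: at (u, v) = (-0.724315, 0.955947), (du/dtau, dv/dtau) = (1.028631, -1.762780); Gamma_uuu = -1.209456, Gamma_uuv = 0.530827, Gamma_uvv = 0.661767, Gamma_vuu = -1.392785, Gamma_vuv = -0.149207, Gamma_vvv = 0.464561; k3 = (1.028631, -1.762780, 1.148379, -0.510995)
  k4: at (u, v) = (-0.698568, 0.911861), (du/dtau, dv/dtau) = (1.057419, -1.775550); Gamma_uuu = -1.268484, Gamma_uuv = 0.521734, Gamma_uvv = 0.692234, Gamma_vuu = -1.327591, Gamma_vuv = -0.106632, Gamma_vvv = 0.515933; k4 = (1.057419, -1.775550, 1.195126, -0.542497)
  Y <- Y + (h/6)(k1 + 2k2 + 2k3 + k4): u = -0.6986, v = 0.9119, du/dtau = 1.0573, dv/dtau = -1.7756
step 2:
  k1: at (u, v) = (-0.698587, 0.911872), (du/dtau, dv/dtau) = (1.057326, -1.775603); Gamma_uuu = -1.268459, Gamma_uuv = 0.521737, Gamma_uvv = 0.692215, Gamma_vuu = -1.327633, Gamma_vuv = -0.106645, Gamma_vvv = 0.515919; k1 = (1.057326, -1.775603, 1.194676, -0.542789)
  k2: at (u, v) = (-0.672154, 0.867482), (du/dtau, dv/dtau) = (1.087193, -1.789172); Gamma_uuu = -1.326612, Gamma_uuv = 0.512216, Gamma_uvv = 0.726172, Gamma_vuu = -1.267598, Gamma_vuv = -0.064841, Gamma_vvv = 0.571246; k2 = (1.087193, -1.789172, 1.236164, -0.582607)
  k3: at (u, v) = (-0.671408, 0.867143), (du/dtau, dv/dtau) = (1.088230, -1.790168); Gamma_uuu = -1.327494, Gamma_uuv = 0.512088, Gamma_uvv = 0.726963, Gamma_vuu = -1.266079, Gamma_vuv = -0.064453, Gamma_vvv = 0.571712; k3 = (1.088230, -1.790168, 1.237590, -0.583945)
  k4: at (u, v) = (-0.644176, 0.822363), (du/dtau, dv/dtau) = (1.119205, -1.804800); Gamma_uuu = -1.384308, Gamma_uuv = 0.501989, Gamma_uvv = 0.765036, Gamma_vuu = -1.211270, Gamma_vuv = -0.023631, Gamma_vvv = 0.631577; k4 = (1.119205, -1.804800, 1.270036, -0.635442)
  Y <- Y + (h/6)(k1 + 2k2 + 2k3 + k4): u = -0.6442, v = 0.8224, du/dtau = 1.1191, dv/dtau = -1.8049
step 3:
  k1: at (u, v) = (-0.644193, 0.822379), (du/dtau, dv/dtau) = (1.119094, -1.804864); Gamma_uuu = -1.384283, Gamma_uuv = 0.501993, Gamma_uvv = 0.765015, Gamma_vuu = -1.211301, Gamma_vuv = -0.023646, Gamma_vvv = 0.631554; k1 = (1.119094, -1.804864, 1.269442, -0.635830)
  k2: at (u, v) = (-0.616215, 0.777258), (du/dtau, dv/dtau) = (1.150830, -1.820760); Gamma_uuu = -1.438950, Gamma_uuv = 0.491217, Gamma_uvv = 0.807590, Gamma_vuu = -1.161682, Gamma_vuv = 0.015853, Gamma_vvv = 0.696295; k2 = (1.150830, -1.820760, 1.287047, -0.703352)
  k3: at (u, v) = (-0.615422, 0.776860), (du/dtau, dv/dtau) = (1.151271, -1.822448); Gamma_uuu = -1.439792, Gamma_uuv = 0.491012, Gamma_uvv = 0.808549, Gamma_vuu = -1.160395, Gamma_vuv = 0.016215, Gamma_vvv = 0.696947; k3 = (1.151271, -1.822448, 1.283302, -0.708724)
  k4: at (u, v) = (-0.586629, 0.731257), (du/dtau, dv/dtau) = (1.183259, -1.840300); Gamma_uuu = -1.491341, Gamma_uuv = 0.479310, Gamma_uvv = 0.856326, Gamma_vuu = -1.115800, Gamma_vuv = 0.054054, Gamma_vvv = 0.767269; k4 = (1.183259, -1.840300, 1.275353, -0.800870)
  Y <- Y + (h/6)(k1 + 2k2 + 2k3 + k4): u = -0.5866, v = 0.7313, du/dtau = 1.1831, dv/dtau = -1.8404
step 4:
  k1: at (u, v) = (-0.586638, 0.731283), (du/dtau, dv/dtau) = (1.183140, -1.840371); Gamma_uuu = -1.491317, Gamma_uuv = 0.479315, Gamma_uvv = 0.856305, Gamma_vuu = -1.115813, Gamma_vuv = 0.054033, Gamma_vvv = 0.767229; k1 = (1.183140, -1.840371, 1.274636, -0.801336)
  k2: at (u, v) = (-0.557059, 0.685274), (du/dtau, dv/dtau) = (1.215006, -1.860404); Gamma_uuu = -1.538336, Gamma_uuv = 0.466487, Gamma_uvv = 0.909662, Gamma_vuu = -1.075608, Gamma_vuv = 0.089684, Gamma_vvv = 0.843344; k2 = (1.215006, -1.860404, 1.231414, -0.925603)
  k3: at (u, v) = (-0.556263, 0.684773), (du/dtau, dv/dtau) = (1.213925, -1.863511); Gamma_uuu = -1.539040, Gamma_uuv = 0.466187, Gamma_uvv = 0.910798, Gamma_vuu = -1.074616, Gamma_vuv = 0.090015, Gamma_vvv = 0.844282; k3 = (1.213925, -1.863511, 1.214234, -0.941085)
  k4: at (u, v) = (-0.525942, 0.638107), (du/dtau, dv/dtau) = (1.243852, -1.887425); Gamma_uuu = -1.579595, Gamma_uuv = 0.451847, Gamma_uvv = 0.970263, Gamma_vuu = -1.037953, Gamma_vuv = 0.122974, Gamma_vvv = 0.926871; k4 = (1.243852, -1.887425, 1.109043, -1.118568)
  Y <- Y + (h/6)(k1 + 2k2 + 2k3 + k4): u = -0.5259, v = 0.6382, du/dtau = 1.2438, dv/dtau = -1.8875

Answer: u = -0.5259, v = 0.6382, du/dtau = 1.2438, dv/dtau = -1.8875


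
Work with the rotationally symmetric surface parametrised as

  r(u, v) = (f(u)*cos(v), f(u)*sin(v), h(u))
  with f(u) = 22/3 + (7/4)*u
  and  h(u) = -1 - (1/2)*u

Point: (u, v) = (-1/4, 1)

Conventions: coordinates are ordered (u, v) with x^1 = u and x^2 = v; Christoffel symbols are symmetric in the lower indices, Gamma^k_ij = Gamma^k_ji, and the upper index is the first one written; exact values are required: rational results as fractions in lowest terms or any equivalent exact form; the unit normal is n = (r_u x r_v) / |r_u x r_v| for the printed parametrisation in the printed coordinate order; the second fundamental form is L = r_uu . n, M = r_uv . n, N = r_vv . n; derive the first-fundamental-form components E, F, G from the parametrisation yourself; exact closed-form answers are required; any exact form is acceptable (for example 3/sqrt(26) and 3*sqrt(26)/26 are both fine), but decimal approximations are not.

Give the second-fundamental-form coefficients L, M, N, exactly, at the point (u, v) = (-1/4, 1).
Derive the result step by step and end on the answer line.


f = 331/48, f' = 7/4, f'' = 0, h' = -1/2, h'' = 0
E = 53/16, F = 0, G = 109561/2304; answer radicand W^2 = 53/16
unnormalised second-form numerators: l = 0, m = 0, n = -331/96; L = l/sqrt(53/16), and similarly M = m/sqrt(W^2), N = n/sqrt(W^2)

Answer: L = 0, M = 0, N = -331*sqrt(53)/1272


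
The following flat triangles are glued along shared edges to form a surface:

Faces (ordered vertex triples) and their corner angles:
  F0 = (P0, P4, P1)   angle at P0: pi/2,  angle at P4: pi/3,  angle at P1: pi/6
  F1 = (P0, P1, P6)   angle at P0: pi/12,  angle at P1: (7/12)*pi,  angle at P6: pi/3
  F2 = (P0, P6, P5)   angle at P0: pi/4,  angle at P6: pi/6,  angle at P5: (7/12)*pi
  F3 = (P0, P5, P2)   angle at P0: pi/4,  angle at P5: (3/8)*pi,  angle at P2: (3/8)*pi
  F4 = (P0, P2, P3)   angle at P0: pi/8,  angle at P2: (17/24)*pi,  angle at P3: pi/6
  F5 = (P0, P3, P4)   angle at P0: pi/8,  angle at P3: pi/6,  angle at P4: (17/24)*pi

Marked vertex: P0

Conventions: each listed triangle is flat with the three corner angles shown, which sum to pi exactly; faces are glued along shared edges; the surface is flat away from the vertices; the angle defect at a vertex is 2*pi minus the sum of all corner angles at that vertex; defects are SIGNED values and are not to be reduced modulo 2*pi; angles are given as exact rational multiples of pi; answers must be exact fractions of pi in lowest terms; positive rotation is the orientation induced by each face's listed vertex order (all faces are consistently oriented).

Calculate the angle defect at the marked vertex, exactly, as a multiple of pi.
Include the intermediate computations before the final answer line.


Sum of corner angles at P0: (4/3)*pi
defect = 2*pi - (4/3)*pi

Answer: defect(P0) = (2/3)*pi


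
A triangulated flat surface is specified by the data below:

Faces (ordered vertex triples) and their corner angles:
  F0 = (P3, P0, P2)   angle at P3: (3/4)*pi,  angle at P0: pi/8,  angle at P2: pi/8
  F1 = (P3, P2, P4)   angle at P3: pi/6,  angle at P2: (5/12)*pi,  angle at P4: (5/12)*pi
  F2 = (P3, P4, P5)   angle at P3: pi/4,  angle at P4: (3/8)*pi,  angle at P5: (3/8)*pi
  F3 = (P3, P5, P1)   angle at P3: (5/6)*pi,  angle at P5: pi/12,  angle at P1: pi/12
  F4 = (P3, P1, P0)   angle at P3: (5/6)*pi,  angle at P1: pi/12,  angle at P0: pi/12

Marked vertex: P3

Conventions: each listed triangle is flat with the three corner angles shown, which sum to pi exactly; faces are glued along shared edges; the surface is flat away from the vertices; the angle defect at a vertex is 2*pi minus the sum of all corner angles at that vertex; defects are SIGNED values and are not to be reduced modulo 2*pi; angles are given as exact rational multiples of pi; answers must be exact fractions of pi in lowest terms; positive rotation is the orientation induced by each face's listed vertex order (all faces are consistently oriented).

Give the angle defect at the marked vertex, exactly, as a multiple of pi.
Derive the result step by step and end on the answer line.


Sum of corner angles at P3: (17/6)*pi
defect = 2*pi - (17/6)*pi

Answer: defect(P3) = (-5/6)*pi


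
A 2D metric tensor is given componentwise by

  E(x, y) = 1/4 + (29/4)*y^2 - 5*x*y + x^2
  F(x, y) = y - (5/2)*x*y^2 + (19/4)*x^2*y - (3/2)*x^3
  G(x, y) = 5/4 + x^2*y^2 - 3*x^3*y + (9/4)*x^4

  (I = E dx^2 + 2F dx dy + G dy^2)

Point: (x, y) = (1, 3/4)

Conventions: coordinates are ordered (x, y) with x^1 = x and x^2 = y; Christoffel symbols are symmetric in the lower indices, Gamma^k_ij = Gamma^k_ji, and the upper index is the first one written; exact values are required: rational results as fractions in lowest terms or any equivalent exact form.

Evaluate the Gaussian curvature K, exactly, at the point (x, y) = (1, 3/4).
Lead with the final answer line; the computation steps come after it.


Answer: K = -48476/12769

E = 101/64, F = 45/32, G = 29/16, EG - F^2 = 113/128 at the point
E_x = -7/4, E_y = 47/8, F_x = 39/32, F_y = 2, G_x = 27/8, G_y = -3/2
E_yy = 29/2, F_xy = 23/4, G_xx = 117/8
The intrinsic route: Brioschi's K = (det M1 - det M2)/(EG - F^2)^2.
M1 = [[-E_yy/2 + F_xy - G_xx/2, E_x/2, F_x - E_y/2], [F_y - G_x/2, E, F], [G_y/2, F, G]] = [[-141/16, -7/8, -55/32], [5/16, 101/64, 45/32], [-3/4, 45/32, 29/16]]; det M1 = -149929/16384
M2 = [[0, E_y/2, G_x/2], [E_y/2, E, F], [G_x/2, F, G]] = [[0, 47/16, 27/16], [47/16, 101/64, 45/32], [27/16, 45/32, 29/16]]; det M2 = -101453/16384
det M1 - det M2 = -12119/4096; K = -12119/4096 / (113/128)^2 = -48476/12769


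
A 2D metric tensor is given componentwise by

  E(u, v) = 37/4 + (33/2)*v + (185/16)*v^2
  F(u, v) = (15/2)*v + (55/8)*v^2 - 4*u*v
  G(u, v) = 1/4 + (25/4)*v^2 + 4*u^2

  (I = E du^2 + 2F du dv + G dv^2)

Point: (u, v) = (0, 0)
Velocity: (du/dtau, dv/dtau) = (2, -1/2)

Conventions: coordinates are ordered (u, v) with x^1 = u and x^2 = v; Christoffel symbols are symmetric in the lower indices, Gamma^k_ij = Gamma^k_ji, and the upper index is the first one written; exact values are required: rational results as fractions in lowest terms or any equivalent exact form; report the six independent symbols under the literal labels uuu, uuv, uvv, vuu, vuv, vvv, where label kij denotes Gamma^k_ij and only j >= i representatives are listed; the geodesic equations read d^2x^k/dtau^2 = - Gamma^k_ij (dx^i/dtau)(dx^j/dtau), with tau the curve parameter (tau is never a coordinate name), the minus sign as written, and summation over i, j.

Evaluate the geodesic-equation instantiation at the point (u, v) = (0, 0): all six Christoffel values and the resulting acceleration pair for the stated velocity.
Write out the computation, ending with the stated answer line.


E = 37/4, F = 0, G = 1/4 at the point
E_u = 0, E_v = 33/2, F_u = 0, F_v = 15/2, G_u = 0, G_v = 0
EG - F^2 = 37/16;  g^inv = (16/37) * [[1/4, 0], [0, 37/4]]
first-kind symbols [ij,l] = (1/2)(d_i g_jl + d_j g_il - d_l g_ij): [uu,u] = E_u/2 = 0, [uu,v] = F_u - E_v/2 = -33/4, [uv,u] = E_v/2 = 33/4, [uv,v] = G_u/2 = 0, [vv,u] = F_v - G_u/2 = 15/2, [vv,v] = G_v/2 = 0
Gamma^u_ij = (G*[ij,u] - F*[ij,v])/(EG - F^2), Gamma^v_ij = (E*[ij,v] - F*[ij,u])/(EG - F^2)
Gamma_uuu = 0, Gamma_uuv = 33/37, Gamma_uvv = 30/37, Gamma_vuu = -33, Gamma_vuv = 0, Gamma_vvv = 0
d^2u/dtau^2 = -(Gamma_uuu*(2)^2 + 2*Gamma_uuv*(2)*(-1/2) + Gamma_uvv*(-1/2)^2) = 117/74
d^2v/dtau^2 = -(Gamma_vuu*(2)^2 + 2*Gamma_vuv*(2)*(-1/2) + Gamma_vvv*(-1/2)^2) = 132

Answer: Gamma_uuu = 0, Gamma_uuv = 33/37, Gamma_uvv = 30/37, Gamma_vuu = -33, Gamma_vuv = 0, Gamma_vvv = 0; accelerations (d^2u/dtau^2, d^2v/dtau^2) = (117/74, 132)


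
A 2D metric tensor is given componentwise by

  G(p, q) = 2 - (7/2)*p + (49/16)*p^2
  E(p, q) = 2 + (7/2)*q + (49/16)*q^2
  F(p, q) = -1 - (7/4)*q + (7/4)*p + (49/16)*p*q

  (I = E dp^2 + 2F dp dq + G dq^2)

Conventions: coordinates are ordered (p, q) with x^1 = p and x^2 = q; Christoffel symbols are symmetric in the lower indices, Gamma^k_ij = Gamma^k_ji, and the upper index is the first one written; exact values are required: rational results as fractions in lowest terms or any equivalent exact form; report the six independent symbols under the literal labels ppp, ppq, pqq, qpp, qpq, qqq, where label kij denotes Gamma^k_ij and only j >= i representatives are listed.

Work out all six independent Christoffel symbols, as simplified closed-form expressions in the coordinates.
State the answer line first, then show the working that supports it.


Answer: Gamma_ppp = 0, Gamma_ppq = (49*q + 28)/(49*p^2 - 56*p + 49*q^2 + 56*q + 48), Gamma_pqq = 0, Gamma_qpp = 0, Gamma_qpq = (49*p - 28)/(49*p^2 - 56*p + 49*q^2 + 56*q + 48), Gamma_qqq = 0

E = 2 + (7/2)*q + (49/16)*q^2; F = -1 - (7/4)*q + (7/4)*p + (49/16)*p*q; G = 2 - (7/2)*p + (49/16)*p^2
Gamma^k_ij = (1/2) g^{kl} (d_i g_jl + d_j g_il - d_l g_ij), with g^inv = (1/(EG-F^2)) [[G, -F], [-F, E]]
first partials: E_p = 0, E_q = 7/2 + (49/8)*q, F_p = 7/4 + (49/16)*q, F_q = -7/4 + (49/16)*p, G_p = -7/2 + (49/8)*p, G_q = 0
D = EG - F^2 = 3 + (7/2)*q - (7/2)*p + (49/16)*q^2 + (49/16)*p^2
expanded: Gamma^p_pp = (G E_p - 2F F_p + F E_q)/(2D), Gamma^p_pq = (G E_q - F G_p)/(2D), Gamma^p_qq = (2G F_q - G G_p - F G_q)/(2D), Gamma^q_pp = (2E F_p - E E_q - F E_p)/(2D), Gamma^q_pq = (E G_p - F E_q)/(2D), Gamma^q_qq = (E G_q - 2F F_q + F G_p)/(2D); substitute and cancel common factors


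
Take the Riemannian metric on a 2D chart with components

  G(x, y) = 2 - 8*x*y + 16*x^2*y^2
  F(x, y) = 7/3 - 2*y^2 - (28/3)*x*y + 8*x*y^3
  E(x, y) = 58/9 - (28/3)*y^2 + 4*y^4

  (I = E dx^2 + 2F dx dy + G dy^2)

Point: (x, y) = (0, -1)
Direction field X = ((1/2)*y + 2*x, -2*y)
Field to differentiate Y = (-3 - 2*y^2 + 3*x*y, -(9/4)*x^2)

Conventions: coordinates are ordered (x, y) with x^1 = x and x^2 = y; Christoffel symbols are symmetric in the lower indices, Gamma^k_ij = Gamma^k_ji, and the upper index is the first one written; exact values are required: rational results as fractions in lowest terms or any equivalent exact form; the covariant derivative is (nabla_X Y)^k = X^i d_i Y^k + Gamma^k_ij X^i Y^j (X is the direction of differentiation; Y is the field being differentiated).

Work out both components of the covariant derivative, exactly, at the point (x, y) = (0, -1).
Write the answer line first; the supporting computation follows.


Answer: (nabla_X Y)^x = 121/38, (nabla_X Y)^y = -360/19

E = 10/9, F = 1/3, G = 2 at the point
E_x = 0, E_y = 8/3, F_x = 4/3, F_y = 4, G_x = 8, G_y = 0
EG - F^2 = 19/9;  g^inv = (9/19) * [[2, -1/3], [-1/3, 10/9]]
first-kind symbols [ij,l] = (1/2)(d_i g_jl + d_j g_il - d_l g_ij): [xx,x] = E_x/2 = 0, [xx,y] = F_x - E_y/2 = 0, [xy,x] = E_y/2 = 4/3, [xy,y] = G_x/2 = 4, [yy,x] = F_y - G_x/2 = 0, [yy,y] = G_y/2 = 0
Gamma^x_ij = (G*[ij,x] - F*[ij,y])/(EG - F^2), Gamma^y_ij = (E*[ij,y] - F*[ij,x])/(EG - F^2)
Gamma_xxx = 0, Gamma_xxy = 12/19, Gamma_xyy = 0, Gamma_yxx = 0, Gamma_yxy = 36/19, Gamma_yyy = 0
X = (-1/2, 2), Y = (-5, 0) at the point


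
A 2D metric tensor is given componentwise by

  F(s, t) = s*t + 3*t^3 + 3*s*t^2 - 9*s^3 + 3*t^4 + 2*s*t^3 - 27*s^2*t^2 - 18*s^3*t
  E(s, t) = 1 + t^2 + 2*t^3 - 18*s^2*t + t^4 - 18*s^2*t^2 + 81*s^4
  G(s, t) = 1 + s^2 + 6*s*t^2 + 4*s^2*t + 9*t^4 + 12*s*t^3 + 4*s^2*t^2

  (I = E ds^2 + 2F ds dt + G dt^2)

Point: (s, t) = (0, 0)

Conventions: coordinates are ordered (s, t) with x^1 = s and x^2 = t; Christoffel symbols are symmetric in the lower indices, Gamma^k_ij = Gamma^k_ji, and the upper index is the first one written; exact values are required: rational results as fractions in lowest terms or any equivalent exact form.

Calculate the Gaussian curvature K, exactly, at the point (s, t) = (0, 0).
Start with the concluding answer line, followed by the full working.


Answer: K = -1

E = 1, F = 0, G = 1, EG - F^2 = 1 at the point
E_s = 0, E_t = 0, F_s = 0, F_t = 0, G_s = 0, G_t = 0
E_tt = 2, F_st = 1, G_ss = 2
The intrinsic route: Brioschi's K = (det M1 - det M2)/(EG - F^2)^2.
M1 = [[-E_tt/2 + F_st - G_ss/2, E_s/2, F_s - E_t/2], [F_t - G_s/2, E, F], [G_t/2, F, G]] = [[-1, 0, 0], [0, 1, 0], [0, 0, 1]]; det M1 = -1
M2 = [[0, E_t/2, G_s/2], [E_t/2, E, F], [G_s/2, F, G]] = [[0, 0, 0], [0, 1, 0], [0, 0, 1]]; det M2 = 0
det M1 - det M2 = -1; K = -1 / (1)^2 = -1


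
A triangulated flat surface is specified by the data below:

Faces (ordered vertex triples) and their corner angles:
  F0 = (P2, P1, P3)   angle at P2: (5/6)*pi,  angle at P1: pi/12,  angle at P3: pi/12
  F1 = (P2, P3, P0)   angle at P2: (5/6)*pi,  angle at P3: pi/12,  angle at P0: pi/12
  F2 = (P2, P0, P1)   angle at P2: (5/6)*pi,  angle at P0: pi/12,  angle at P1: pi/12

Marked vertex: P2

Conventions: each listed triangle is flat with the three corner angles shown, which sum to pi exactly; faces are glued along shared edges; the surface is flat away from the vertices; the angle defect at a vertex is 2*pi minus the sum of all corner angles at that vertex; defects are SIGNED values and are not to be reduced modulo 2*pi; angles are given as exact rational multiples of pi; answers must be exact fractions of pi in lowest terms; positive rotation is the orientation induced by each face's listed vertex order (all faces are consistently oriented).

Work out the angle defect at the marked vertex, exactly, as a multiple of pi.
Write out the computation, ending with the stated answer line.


Sum of corner angles at P2: (5/2)*pi
defect = 2*pi - (5/2)*pi

Answer: defect(P2) = -pi/2


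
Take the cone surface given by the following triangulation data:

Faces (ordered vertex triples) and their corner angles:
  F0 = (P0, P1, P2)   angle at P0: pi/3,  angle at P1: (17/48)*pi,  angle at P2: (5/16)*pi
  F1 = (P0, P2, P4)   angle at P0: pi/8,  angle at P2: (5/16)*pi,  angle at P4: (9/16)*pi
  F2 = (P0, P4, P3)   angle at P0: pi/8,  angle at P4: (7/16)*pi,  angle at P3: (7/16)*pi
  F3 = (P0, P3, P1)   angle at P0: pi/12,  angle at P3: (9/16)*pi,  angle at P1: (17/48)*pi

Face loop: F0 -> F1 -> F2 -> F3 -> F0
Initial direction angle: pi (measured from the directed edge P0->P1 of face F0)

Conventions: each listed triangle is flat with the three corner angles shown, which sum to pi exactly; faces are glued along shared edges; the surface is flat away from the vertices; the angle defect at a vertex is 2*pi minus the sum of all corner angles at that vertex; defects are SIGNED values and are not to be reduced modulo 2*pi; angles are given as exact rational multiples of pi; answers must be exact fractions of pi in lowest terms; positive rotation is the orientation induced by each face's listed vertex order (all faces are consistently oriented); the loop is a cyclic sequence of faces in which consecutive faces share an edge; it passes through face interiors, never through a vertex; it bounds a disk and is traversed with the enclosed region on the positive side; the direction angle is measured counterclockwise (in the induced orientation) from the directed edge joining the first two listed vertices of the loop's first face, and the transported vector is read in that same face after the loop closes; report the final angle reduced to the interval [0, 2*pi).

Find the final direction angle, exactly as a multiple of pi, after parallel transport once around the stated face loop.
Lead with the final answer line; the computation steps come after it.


Answer: final direction angle = pi/3

enclosed vertex P0: corner angles sum to (2/3)*pi, defect = 2*pi - (2/3)*pi = (4/3)*pi
final direction = starting direction + enclosed defect total, reduced mod 2*pi (induced orientation)
final angle = pi + (4/3)*pi = pi/3 (mod 2*pi)


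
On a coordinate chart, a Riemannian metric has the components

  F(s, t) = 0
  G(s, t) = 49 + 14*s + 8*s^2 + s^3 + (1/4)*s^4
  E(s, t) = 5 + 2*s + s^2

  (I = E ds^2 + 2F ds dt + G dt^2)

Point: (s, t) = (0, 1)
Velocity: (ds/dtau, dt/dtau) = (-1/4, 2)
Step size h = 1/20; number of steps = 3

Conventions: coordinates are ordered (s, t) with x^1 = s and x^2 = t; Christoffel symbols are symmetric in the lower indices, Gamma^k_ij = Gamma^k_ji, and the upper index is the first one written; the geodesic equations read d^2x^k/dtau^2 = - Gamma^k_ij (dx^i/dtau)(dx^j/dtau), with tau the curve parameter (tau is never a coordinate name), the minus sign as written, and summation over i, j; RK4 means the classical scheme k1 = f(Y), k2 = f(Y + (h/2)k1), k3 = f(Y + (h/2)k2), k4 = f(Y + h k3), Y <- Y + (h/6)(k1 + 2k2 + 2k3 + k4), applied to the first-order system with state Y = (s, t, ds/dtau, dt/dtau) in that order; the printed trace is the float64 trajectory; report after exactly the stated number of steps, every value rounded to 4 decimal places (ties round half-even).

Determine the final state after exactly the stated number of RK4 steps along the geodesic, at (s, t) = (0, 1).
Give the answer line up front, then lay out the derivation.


Answer: s = 0.0254, t = 1.2998, ds/dtau = 0.5876, dt/dtau = 1.9854

f(Y) = (ds/dtau, dt/dtau, -Gamma^s_ij Y'^i Y'^j, -Gamma^t_ij Y'^i Y'^j) with the Gammas evaluated at the stage position; h = 0.050000; intermediate values shown to 6 dp
step 0: s = 0.0000, t = 1.0000, ds/dtau = -0.2500, dt/dtau = 2.0000
step 1:
  k1: at (s, t) = (0.000000, 1.000000), (ds/dtau, dt/dtau) = (-0.250000, 2.000000); Gamma_sss = 0.200000, Gamma_sst = 0.000000, Gamma_stt = -1.400000, Gamma_tss = 0.000000, Gamma_tst = 0.142857, Gamma_ttt = 0.000000; k1 = (-0.250000, 2.000000, 5.587500, 0.142857)
  k2: at (s, t) = (-0.006250, 1.050000), (ds/dtau, dt/dtau) = (-0.110312, 2.003571); Gamma_sss = 0.199247, Gamma_sst = 0.000000, Gamma_stt = -1.393485, Gamma_tss = 0.000000, Gamma_tst = 0.142091, Gamma_ttt = 0.000000; k2 = (-0.110312, 2.003571, 5.591438, 0.062810)
  k3: at (s, t) = (-0.002758, 1.050089), (ds/dtau, dt/dtau) = (-0.110214, 2.001570); Gamma_sss = 0.199668, Gamma_sst = 0.000000, Gamma_stt = -1.397129, Gamma_tss = 0.000000, Gamma_tst = 0.142519, Gamma_ttt = 0.000000; k3 = (-0.110214, 2.001570, 5.594869, 0.062880)
  k4: at (s, t) = (-0.005511, 1.100079), (ds/dtau, dt/dtau) = (0.029743, 2.003144); Gamma_sss = 0.199336, Gamma_sst = 0.000000, Gamma_stt = -1.394257, Gamma_tss = 0.000000, Gamma_tst = 0.142182, Gamma_ttt = 0.000000; k4 = (0.029743, 2.003144, 5.594399, -0.016942)
  Y <- Y + (h/6)(k1 + 2k2 + 2k3 + k4): s = -0.0055, t = 1.1001, ds/dtau = 0.0296, dt/dtau = 2.0031
step 2:
  k1: at (s, t) = (-0.005511, 1.100112), (ds/dtau, dt/dtau) = (0.029621, 2.003144); Gamma_sss = 0.199336, Gamma_sst = 0.000000, Gamma_stt = -1.394257, Gamma_tss = 0.000000, Gamma_tst = 0.142181, Gamma_ttt = 0.000000; k1 = (0.029621, 2.003144, 5.594400, -0.016873)
  k2: at (s, t) = (-0.004770, 1.150190), (ds/dtau, dt/dtau) = (0.169481, 2.002722); Gamma_sss = 0.199426, Gamma_sst = 0.000000, Gamma_stt = -1.395030, Gamma_tss = 0.000000, Gamma_tst = 0.142272, Gamma_ttt = 0.000000; k2 = (0.169481, 2.002722, 5.589592, -0.096581)
  k3: at (s, t) = (-0.001274, 1.150180), (ds/dtau, dt/dtau) = (0.169361, 2.000730); Gamma_sss = 0.199847, Gamma_sst = 0.000000, Gamma_stt = -1.398675, Gamma_tss = 0.000000, Gamma_tst = 0.142701, Gamma_ttt = 0.000000; k3 = (0.169361, 2.000730, 5.593048, -0.096707)
  k4: at (s, t) = (0.002957, 1.200148), (ds/dtau, dt/dtau) = (0.309273, 1.998309); Gamma_sss = 0.200354, Gamma_sst = 0.000000, Gamma_stt = -1.403072, Gamma_tss = 0.000000, Gamma_tst = 0.143219, Gamma_ttt = 0.000000; k4 = (0.309273, 1.998309, 5.583636, -0.177025)
  Y <- Y + (h/6)(k1 + 2k2 + 2k3 + k4): s = 0.0030, t = 1.2002, ds/dtau = 0.3091, dt/dtau = 1.9983
step 3:
  k1: at (s, t) = (0.002961, 1.200182), (ds/dtau, dt/dtau) = (0.309149, 1.998307); Gamma_sss = 0.200354, Gamma_sst = 0.000000, Gamma_stt = -1.403076, Gamma_tss = 0.000000, Gamma_tst = 0.143219, Gamma_ttt = 0.000000; k1 = (0.309149, 1.998307, 5.583655, -0.176954)
  k2: at (s, t) = (0.010689, 1.250139), (ds/dtau, dt/dtau) = (0.448740, 1.993883); Gamma_sss = 0.201273, Gamma_sst = 0.000000, Gamma_stt = -1.411072, Gamma_tss = 0.000000, Gamma_tst = 0.144163, Gamma_ttt = 0.000000; k2 = (0.448740, 1.993883, 5.569283, -0.257975)
  k3: at (s, t) = (0.014179, 1.250029), (ds/dtau, dt/dtau) = (0.448381, 1.991857); Gamma_sss = 0.201684, Gamma_sst = 0.000000, Gamma_stt = -1.414667, Gamma_tss = 0.000000, Gamma_tst = 0.144588, Gamma_ttt = 0.000000; k3 = (0.448381, 1.991857, 5.572137, -0.258266)
  k4: at (s, t) = (0.025380, 1.299774), (ds/dtau, dt/dtau) = (0.587755, 1.985394); Gamma_sss = 0.202989, Gamma_sst = 0.000000, Gamma_stt = -1.426141, Gamma_tss = 0.000000, Gamma_tst = 0.145947, Gamma_ttt = 0.000000; k4 = (0.587755, 1.985394, 5.551419, -0.340618)
  Y <- Y + (h/6)(k1 + 2k2 + 2k3 + k4): s = 0.0254, t = 1.2998, ds/dtau = 0.5876, dt/dtau = 1.9854


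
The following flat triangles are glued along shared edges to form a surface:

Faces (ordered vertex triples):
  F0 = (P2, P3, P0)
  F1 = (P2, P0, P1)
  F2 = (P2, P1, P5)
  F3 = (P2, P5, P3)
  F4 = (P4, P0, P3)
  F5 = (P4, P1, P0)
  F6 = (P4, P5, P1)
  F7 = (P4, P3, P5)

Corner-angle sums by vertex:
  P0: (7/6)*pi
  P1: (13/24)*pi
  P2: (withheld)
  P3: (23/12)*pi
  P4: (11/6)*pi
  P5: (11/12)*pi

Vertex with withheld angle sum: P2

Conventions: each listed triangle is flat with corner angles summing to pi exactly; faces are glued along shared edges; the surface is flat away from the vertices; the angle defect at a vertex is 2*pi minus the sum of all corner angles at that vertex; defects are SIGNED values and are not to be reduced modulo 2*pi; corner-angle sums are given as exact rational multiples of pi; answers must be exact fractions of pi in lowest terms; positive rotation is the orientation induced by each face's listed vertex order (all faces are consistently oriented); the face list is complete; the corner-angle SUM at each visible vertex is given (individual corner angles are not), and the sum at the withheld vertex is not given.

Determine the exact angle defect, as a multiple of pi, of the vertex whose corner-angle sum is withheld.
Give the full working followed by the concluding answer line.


V = 6, E = 12, F = 8; chi = V - E + F = 2
Gauss-Bonnet: total defect = 2*pi*chi = 4*pi; visible defects sum to (29/8)*pi

Answer: defect(P2) = (3/8)*pi


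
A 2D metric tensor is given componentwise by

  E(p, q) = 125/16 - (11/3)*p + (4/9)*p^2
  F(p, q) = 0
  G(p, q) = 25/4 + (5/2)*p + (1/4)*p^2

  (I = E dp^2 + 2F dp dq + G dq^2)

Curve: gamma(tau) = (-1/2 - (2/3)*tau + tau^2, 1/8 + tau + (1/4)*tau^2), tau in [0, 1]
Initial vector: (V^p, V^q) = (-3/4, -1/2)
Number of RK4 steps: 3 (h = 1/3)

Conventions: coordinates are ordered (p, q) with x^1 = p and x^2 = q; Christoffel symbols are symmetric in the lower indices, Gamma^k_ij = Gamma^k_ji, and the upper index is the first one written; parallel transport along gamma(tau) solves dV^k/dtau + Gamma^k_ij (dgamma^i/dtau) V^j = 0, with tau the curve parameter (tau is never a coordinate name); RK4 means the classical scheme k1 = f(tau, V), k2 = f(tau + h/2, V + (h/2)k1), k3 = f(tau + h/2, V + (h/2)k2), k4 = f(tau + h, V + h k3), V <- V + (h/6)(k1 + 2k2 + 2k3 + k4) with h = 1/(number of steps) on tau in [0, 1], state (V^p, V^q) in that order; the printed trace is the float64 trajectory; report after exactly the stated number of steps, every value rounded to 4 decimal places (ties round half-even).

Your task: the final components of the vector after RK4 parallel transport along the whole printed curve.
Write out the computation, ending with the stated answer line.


gamma'(tau) = (-2/3 + 2*tau, 1 + (1/2)*tau); f(tau, V)^k = -Gamma^k_ij(gamma(tau)) gamma'^i(tau) V^j; h = 1/3; intermediate values shown to 6 dp
curve data and Christoffel symbols at the stage parameters:
  tau = 0.000000: gamma = (-0.500000, 0.125000), gamma' = (-0.666667, 1.000000); Gamma_ppp = -0.210676, Gamma_ppq = 0.000000, Gamma_pqq = -0.115302, Gamma_qpp = 0.000000, Gamma_qpq = 0.222222, Gamma_qqq = 0.000000
  tau = 0.166667: gamma = (-0.583333, 0.298611), gamma' = (-0.333333, 1.083333); Gamma_ppp = -0.207134, Gamma_ppq = 0.000000, Gamma_pqq = -0.109295, Gamma_qpp = 0.000000, Gamma_qpq = 0.226415, Gamma_qqq = 0.000000
  tau = 0.333333: gamma = (-0.611111, 0.486111), gamma' = (0.000000, 1.166667); Gamma_ppp = -0.205978, Gamma_ppq = 0.000000, Gamma_pqq = -0.107368, Gamma_qpp = 0.000000, Gamma_qpq = 0.227848, Gamma_qqq = 0.000000
  tau = 0.500000: gamma = (-0.583333, 0.687500), gamma' = (0.333333, 1.250000); Gamma_ppp = -0.207134, Gamma_ppq = 0.000000, Gamma_pqq = -0.109295, Gamma_qpp = 0.000000, Gamma_qpq = 0.226415, Gamma_qqq = 0.000000
  tau = 0.666667: gamma = (-0.500000, 0.902778), gamma' = (0.666667, 1.333333); Gamma_ppp = -0.210676, Gamma_ppq = 0.000000, Gamma_pqq = -0.115302, Gamma_qpp = 0.000000, Gamma_qpq = 0.222222, Gamma_qqq = 0.000000
  tau = 0.833333: gamma = (-0.361111, 1.131944), gamma' = (1.000000, 1.416667); Gamma_ppp = -0.216849, Gamma_ppq = 0.000000, Gamma_pqq = -0.126132, Gamma_qpp = 0.000000, Gamma_qpq = 0.215569, Gamma_qqq = 0.000000
  tau = 1.000000: gamma = (-0.166667, 1.375000), gamma' = (1.333333, 1.500000); Gamma_ppp = -0.226104, Gamma_ppq = 0.000000, Gamma_pqq = -0.143236, Gamma_qpp = 0.000000, Gamma_qpq = 0.206897, Gamma_qqq = 0.000000
step 0: V^p = -0.7500, V^q = -0.5000
step 1: k1 = (0.047687, 0.092593), k2 = (-0.006140, 0.145442), k3 = (-0.004477, 0.148307), k4 = (-0.056439, 0.199764); V <- V + (h/6)(k1 + 2k2 + 2k3 + k4): V^p = -0.7517, V^q = -0.4511
step 2: k1 = (-0.056509, 0.199810), k2 = (-0.109630, 0.246935), k3 = (-0.109169, 0.248848), k4 = (-0.167284, 0.288042); V <- V + (h/6)(k1 + 2k2 + 2k3 + k4): V^p = -0.7884, V^q = -0.3689
step 3: k1 = (-0.167451, 0.288259), k2 = (-0.234356, 0.318468), k3 = (-0.235875, 0.320788), k4 = (-0.317679, 0.341356); V <- V + (h/6)(k1 + 2k2 + 2k3 + k4): V^p = -0.8676, V^q = -0.2629

Answer: V^p = -0.8676, V^q = -0.2629


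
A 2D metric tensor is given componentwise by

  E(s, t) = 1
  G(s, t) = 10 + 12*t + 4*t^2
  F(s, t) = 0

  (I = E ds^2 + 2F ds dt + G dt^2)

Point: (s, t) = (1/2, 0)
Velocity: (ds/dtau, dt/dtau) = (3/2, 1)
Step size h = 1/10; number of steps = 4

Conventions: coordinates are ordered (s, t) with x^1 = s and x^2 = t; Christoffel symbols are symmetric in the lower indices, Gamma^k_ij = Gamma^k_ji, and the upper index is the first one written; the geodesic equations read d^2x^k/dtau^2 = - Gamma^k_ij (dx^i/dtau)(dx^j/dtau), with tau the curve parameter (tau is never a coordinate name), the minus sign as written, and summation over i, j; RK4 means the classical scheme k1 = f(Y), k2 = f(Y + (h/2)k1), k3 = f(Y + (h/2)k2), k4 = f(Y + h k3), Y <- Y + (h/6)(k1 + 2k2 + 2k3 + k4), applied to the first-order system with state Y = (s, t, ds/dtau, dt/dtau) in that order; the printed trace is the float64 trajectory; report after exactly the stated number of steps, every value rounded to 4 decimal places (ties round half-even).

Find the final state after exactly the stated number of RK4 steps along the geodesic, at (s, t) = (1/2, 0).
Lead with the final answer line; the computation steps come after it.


Answer: s = 1.1000, t = 0.3607, ds/dtau = 1.5000, dt/dtau = 0.8206

f(Y) = (ds/dtau, dt/dtau, -Gamma^s_ij Y'^i Y'^j, -Gamma^t_ij Y'^i Y'^j) with the Gammas evaluated at the stage position; h = 0.100000; intermediate values shown to 6 dp
step 0: s = 0.5000, t = 0.0000, ds/dtau = 1.5000, dt/dtau = 1.0000
step 1:
  k1: at (s, t) = (0.500000, 0.000000), (ds/dtau, dt/dtau) = (1.500000, 1.000000); Gamma_sss = 0.000000, Gamma_sst = 0.000000, Gamma_stt = 0.000000, Gamma_tss = 0.000000, Gamma_tst = 0.000000, Gamma_ttt = 0.600000; k1 = (1.500000, 1.000000, 0.000000, -0.600000)
  k2: at (s, t) = (0.575000, 0.050000), (ds/dtau, dt/dtau) = (1.500000, 0.970000); Gamma_sss = 0.000000, Gamma_sst = 0.000000, Gamma_stt = 0.000000, Gamma_tss = 0.000000, Gamma_tst = 0.000000, Gamma_ttt = 0.584354; k2 = (1.500000, 0.970000, 0.000000, -0.549819)
  k3: at (s, t) = (0.575000, 0.048500), (ds/dtau, dt/dtau) = (1.500000, 0.972509); Gamma_sss = 0.000000, Gamma_sst = 0.000000, Gamma_stt = 0.000000, Gamma_tss = 0.000000, Gamma_tst = 0.000000, Gamma_ttt = 0.584814; k3 = (1.500000, 0.972509, 0.000000, -0.553101)
  k4: at (s, t) = (0.650000, 0.097251), (ds/dtau, dt/dtau) = (1.500000, 0.944690); Gamma_sss = 0.000000, Gamma_sst = 0.000000, Gamma_stt = 0.000000, Gamma_tss = 0.000000, Gamma_tst = 0.000000, Gamma_ttt = 0.570200; k4 = (1.500000, 0.944690, 0.000000, -0.508869)
  Y <- Y + (h/6)(k1 + 2k2 + 2k3 + k4): s = 0.6500, t = 0.0972, ds/dtau = 1.5000, dt/dtau = 0.9448
step 2:
  k1: at (s, t) = (0.650000, 0.097162), (ds/dtau, dt/dtau) = (1.500000, 0.944755); Gamma_sss = 0.000000, Gamma_sst = 0.000000, Gamma_stt = 0.000000, Gamma_tss = 0.000000, Gamma_tst = 0.000000, Gamma_ttt = 0.570226; k1 = (1.500000, 0.944755, 0.000000, -0.508962)
  k2: at (s, t) = (0.725000, 0.144400), (ds/dtau, dt/dtau) = (1.500000, 0.919307); Gamma_sss = 0.000000, Gamma_sst = 0.000000, Gamma_stt = 0.000000, Gamma_tss = 0.000000, Gamma_tst = 0.000000, Gamma_ttt = 0.556659; k2 = (1.500000, 0.919307, 0.000000, -0.470447)
  k3: at (s, t) = (0.725000, 0.143127), (ds/dtau, dt/dtau) = (1.500000, 0.921233); Gamma_sss = 0.000000, Gamma_sst = 0.000000, Gamma_stt = 0.000000, Gamma_tss = 0.000000, Gamma_tst = 0.000000, Gamma_ttt = 0.557017; k3 = (1.500000, 0.921233, 0.000000, -0.472724)
  k4: at (s, t) = (0.800000, 0.189285), (ds/dtau, dt/dtau) = (1.500000, 0.897482); Gamma_sss = 0.000000, Gamma_sst = 0.000000, Gamma_stt = 0.000000, Gamma_tss = 0.000000, Gamma_tst = 0.000000, Gamma_ttt = 0.544284; k4 = (1.500000, 0.897482, 0.000000, -0.438407)
  Y <- Y + (h/6)(k1 + 2k2 + 2k3 + k4): s = 0.8000, t = 0.1892, ds/dtau = 1.5000, dt/dtau = 0.8975
step 3:
  k1: at (s, t) = (0.800000, 0.189217), (ds/dtau, dt/dtau) = (1.500000, 0.897526); Gamma_sss = 0.000000, Gamma_sst = 0.000000, Gamma_stt = 0.000000, Gamma_tss = 0.000000, Gamma_tst = 0.000000, Gamma_ttt = 0.544302; k1 = (1.500000, 0.897526, 0.000000, -0.438465)
  k2: at (s, t) = (0.875000, 0.234093), (ds/dtau, dt/dtau) = (1.500000, 0.875603); Gamma_sss = 0.000000, Gamma_sst = 0.000000, Gamma_stt = 0.000000, Gamma_tss = 0.000000, Gamma_tst = 0.000000, Gamma_ttt = 0.532407; k2 = (1.500000, 0.875603, 0.000000, -0.408187)
  k3: at (s, t) = (0.875000, 0.232997), (ds/dtau, dt/dtau) = (1.500000, 0.877117); Gamma_sss = 0.000000, Gamma_sst = 0.000000, Gamma_stt = 0.000000, Gamma_tss = 0.000000, Gamma_tst = 0.000000, Gamma_ttt = 0.532692; k3 = (1.500000, 0.877117, 0.000000, -0.409819)
  k4: at (s, t) = (0.950000, 0.276929), (ds/dtau, dt/dtau) = (1.500000, 0.856544); Gamma_sss = 0.000000, Gamma_sst = 0.000000, Gamma_stt = 0.000000, Gamma_tss = 0.000000, Gamma_tst = 0.000000, Gamma_ttt = 0.521479; k4 = (1.500000, 0.856544, 0.000000, -0.382593)
  Y <- Y + (h/6)(k1 + 2k2 + 2k3 + k4): s = 0.9500, t = 0.2769, ds/dtau = 1.5000, dt/dtau = 0.8566
step 4:
  k1: at (s, t) = (0.950000, 0.276876), (ds/dtau, dt/dtau) = (1.500000, 0.856575); Gamma_sss = 0.000000, Gamma_sst = 0.000000, Gamma_stt = 0.000000, Gamma_tss = 0.000000, Gamma_tst = 0.000000, Gamma_ttt = 0.521493; k1 = (1.500000, 0.856575, 0.000000, -0.382630)
  k2: at (s, t) = (1.025000, 0.319704), (ds/dtau, dt/dtau) = (1.500000, 0.837444); Gamma_sss = 0.000000, Gamma_sst = 0.000000, Gamma_stt = 0.000000, Gamma_tss = 0.000000, Gamma_tst = 0.000000, Gamma_ttt = 0.510963; k2 = (1.500000, 0.837444, 0.000000, -0.358344)
  k3: at (s, t) = (1.025000, 0.318748), (ds/dtau, dt/dtau) = (1.500000, 0.838658); Gamma_sss = 0.000000, Gamma_sst = 0.000000, Gamma_stt = 0.000000, Gamma_tss = 0.000000, Gamma_tst = 0.000000, Gamma_ttt = 0.511194; k3 = (1.500000, 0.838658, 0.000000, -0.359547)
  k4: at (s, t) = (1.100000, 0.360741), (ds/dtau, dt/dtau) = (1.500000, 0.820621); Gamma_sss = 0.000000, Gamma_sst = 0.000000, Gamma_stt = 0.000000, Gamma_tss = 0.000000, Gamma_tst = 0.000000, Gamma_ttt = 0.501229; k4 = (1.500000, 0.820621, 0.000000, -0.337537)
  Y <- Y + (h/6)(k1 + 2k2 + 2k3 + k4): s = 1.1000, t = 0.3607, ds/dtau = 1.5000, dt/dtau = 0.8206
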